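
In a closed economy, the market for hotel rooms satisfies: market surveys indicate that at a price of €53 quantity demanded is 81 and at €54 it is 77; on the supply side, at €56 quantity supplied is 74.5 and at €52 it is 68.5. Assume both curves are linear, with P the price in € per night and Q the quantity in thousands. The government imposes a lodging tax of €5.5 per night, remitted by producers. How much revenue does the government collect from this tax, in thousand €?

Demand slope: (77 − 81)/(54 − 53) = -4, so Qd = 293 − 4P.
Supply slope: (68.5 − 74.5)/(52 − 56) = 1.5, so Qs = 1.5P − 9.5.
Before the tax: set 293 − 4P = 1.5P − 9.5 → P* = €55, Q* = 73.
With the tax collected from producers, supply shifts: Qs = 1.5(P − 5.5) − 9.5.
Solving gives Q = 67 with consumers paying €56.5 and producers receiving €51 (the €5.5 wedge).
Revenue = t · Q = 5.5 · 67 = €368.5.

Tax revenue = €368.5 thousand.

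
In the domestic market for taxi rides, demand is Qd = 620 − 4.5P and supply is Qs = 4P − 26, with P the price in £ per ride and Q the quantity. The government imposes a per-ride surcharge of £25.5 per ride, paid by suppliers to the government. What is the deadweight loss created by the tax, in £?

Deadweight loss = £688.5.

Before the tax: set 620 − 4.5P = 4P − 26 → P* = £76, Q* = 278.
With the tax collected from suppliers, supply shifts: Qs = 4(P − 25.5) − 26.
Solving gives Q = 224 with consumers paying £88 and suppliers receiving £62.5 (the £25.5 wedge).
Quantity falls by |ΔQ| = |278 − 224| = 54.
DWL = ½ · t · |ΔQ| = ½ · 25.5 · 54 = £688.5.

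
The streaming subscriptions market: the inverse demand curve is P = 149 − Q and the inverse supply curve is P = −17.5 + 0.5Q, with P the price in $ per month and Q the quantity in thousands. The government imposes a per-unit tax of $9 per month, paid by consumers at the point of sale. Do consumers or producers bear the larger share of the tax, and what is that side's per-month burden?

Inverting to Q(P) form: Qd = 149 − P; Qs = 2P + 35.
Without the tax, 149 − P = 2P + 35 gives 3P = 114, so P* = $38 and Q* = 111.
With the tax collected from consumers, demand (in seller-price terms) shifts: Qd = 149 − (P + 9).
New equilibrium: consumers pay $44, producers receive $35, Q = 105. (Wedge: Pb − Ps = 9.)
Per-month burden: consumers $6, producers $3.
Consumers take the larger share because demand is less price-elastic here (demand slope 1 vs supply slope 2).
The less price-elastic side of the market bears the larger share of a per-unit tax.

Consumers bear the larger share: $6 per month.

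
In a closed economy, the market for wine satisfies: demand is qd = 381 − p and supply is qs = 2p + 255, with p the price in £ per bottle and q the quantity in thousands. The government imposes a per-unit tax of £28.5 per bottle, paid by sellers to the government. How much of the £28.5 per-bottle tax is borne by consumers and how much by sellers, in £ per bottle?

Before the tax: set 381 − p = 2p + 255 → p* = £42, q* = 339.
With the tax collected from sellers, supply shifts: qs = 2(p − 28.5) + 255.
Solving gives q = 320 with consumers paying £61 and sellers receiving £32.5 (the £28.5 wedge).
Burden on consumers: £19; on sellers: £9.5. (They sum to £28.5.)

Consumers bear £19 per bottle; sellers bear £9.5 per bottle.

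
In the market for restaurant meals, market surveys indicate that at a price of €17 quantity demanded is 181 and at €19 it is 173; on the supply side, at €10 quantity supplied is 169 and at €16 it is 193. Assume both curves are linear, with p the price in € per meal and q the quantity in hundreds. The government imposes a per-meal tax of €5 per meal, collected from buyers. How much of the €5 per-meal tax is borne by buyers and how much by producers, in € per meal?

Demand slope: (173 − 181)/(19 − 17) = -4, so qd = 249 − 4p.
Supply slope: (193 − 169)/(16 − 10) = 4, so qs = 4p + 129.
Before the tax: set 249 − 4p = 4p + 129 → p* = €15, q* = 189.
With the tax collected from buyers, demand (in seller-price terms) shifts: qd = 249 − 4(p + 5).
Solving gives q = 179 with buyers paying €17.5 and producers receiving €12.5 (the €5 wedge).
Burden on buyers: €2.5; on producers: €2.5. (They sum to €5.)

Buyers bear €2.5 per meal; producers bear €2.5 per meal.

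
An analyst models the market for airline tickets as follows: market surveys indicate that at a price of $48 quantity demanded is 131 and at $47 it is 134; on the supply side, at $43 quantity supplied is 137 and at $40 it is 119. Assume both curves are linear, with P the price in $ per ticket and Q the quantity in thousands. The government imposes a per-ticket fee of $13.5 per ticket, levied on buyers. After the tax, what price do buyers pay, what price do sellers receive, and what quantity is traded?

Demand slope: (134 − 131)/(47 − 48) = -3, so Qd = 275 − 3P.
Supply slope: (119 − 137)/(40 − 43) = 6, so Qs = 6P − 121.
Before the tax: set 275 − 3P = 6P − 121 → P* = $44, Q* = 143.
With the tax collected from buyers, demand (in seller-price terms) shifts: Qd = 275 − 3(P + 13.5).
New equilibrium: buyers pay $53, sellers receive $39.5, Q = 116. (Wedge: Pb − Ps = 13.5.)

Buyers pay $53; sellers receive $39.5; quantity = 116.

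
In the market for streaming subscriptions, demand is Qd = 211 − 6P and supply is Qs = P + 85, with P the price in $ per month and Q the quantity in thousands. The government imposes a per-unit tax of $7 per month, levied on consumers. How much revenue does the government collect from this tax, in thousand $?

Tax revenue = $679 thousand.

Before the tax: set 211 − 6P = P + 85 → P* = $18, Q* = 103.
With the tax collected from consumers, demand (in seller-price terms) shifts: Qd = 211 − 6(P + 7).
Solving gives Q = 97 with consumers paying $19 and suppliers receiving $12 (the $7 wedge).
Revenue = t · Q = 7 · 97 = $679.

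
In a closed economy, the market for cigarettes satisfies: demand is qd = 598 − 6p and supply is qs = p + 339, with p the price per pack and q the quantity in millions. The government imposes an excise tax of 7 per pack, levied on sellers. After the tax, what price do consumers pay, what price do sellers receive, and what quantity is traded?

Consumers pay 38; sellers receive 31; quantity = 370.

Without the tax, 598 − 6p = p + 339 gives 7p = 259, so p* = 37 and q* = 376.
With the tax collected from sellers, supply shifts: qs = (p − 7) + 339.
New equilibrium: consumers pay 38, sellers receive 31, q = 370. (Wedge: pb − ps = 7.)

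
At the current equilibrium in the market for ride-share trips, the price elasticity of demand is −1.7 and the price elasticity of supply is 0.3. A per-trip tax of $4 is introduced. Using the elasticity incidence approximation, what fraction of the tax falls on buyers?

Buyers' share ≈ 0.15.

Incidence ratio: buyers' share ≈ εs / (εs + |εd|) = 0.3 / (0.3 + 1.7) = 0.15.
Supply is the less elastic side, so buyers bear the smaller share.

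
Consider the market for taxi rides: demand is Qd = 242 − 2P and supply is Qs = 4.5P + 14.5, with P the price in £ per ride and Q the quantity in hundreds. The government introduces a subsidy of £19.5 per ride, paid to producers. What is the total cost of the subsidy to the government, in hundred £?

Without the subsidy, 242 − 2P = 4.5P + 14.5 gives 6.5P = 227.5, so P* = £35 and Q* = 172.
With a per-unit subsidy paid to producers, each receives P + 19.5 per unit sold, so supply becomes Qs = 4.5(P + 19.5) + 14.5.
Solving gives Q = 199 with buyers paying £21.5 and producers receiving £41 (the £19.5 wedge).
Outlay = t · Q = 19.5 · 199 = £3880.5.

Government outlay = £3880.5 hundred.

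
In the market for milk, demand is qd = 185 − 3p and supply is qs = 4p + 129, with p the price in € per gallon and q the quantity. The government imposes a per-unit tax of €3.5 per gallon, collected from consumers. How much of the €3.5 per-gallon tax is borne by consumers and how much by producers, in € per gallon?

Consumers bear €2 per gallon; producers bear €1.5 per gallon.

Before the tax: set 185 − 3p = 4p + 129 → p* = €8, q* = 161.
With the tax collected from consumers, demand (in seller-price terms) shifts: qd = 185 − 3(p + 3.5).
Solving gives q = 155 with consumers paying €10 and producers receiving €6.5 (the €3.5 wedge).
Burden on consumers: €2; on producers: €1.5. (They sum to €3.5.)
The less price-elastic side of the market bears the larger share of a per-unit tax.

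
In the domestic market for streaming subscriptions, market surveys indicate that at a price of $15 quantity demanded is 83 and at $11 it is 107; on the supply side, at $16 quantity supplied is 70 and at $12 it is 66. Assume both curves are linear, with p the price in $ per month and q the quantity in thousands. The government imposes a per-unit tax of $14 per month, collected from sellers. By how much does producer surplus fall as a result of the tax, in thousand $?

Producer surplus falls by $780 thousand.

Demand slope: (107 − 83)/(11 − 15) = -6, so qd = 173 − 6p.
Supply slope: (66 − 70)/(12 − 16) = 1, so qs = p + 54.
Before the tax: set 173 − 6p = p + 54 → p* = $17, q* = 71.
With the tax collected from sellers, supply shifts: qs = (p − 14) + 54.
New equilibrium: buyers pay $19, sellers receive $5, q = 59. (Wedge: pb − ps = 14.)
ΔPS is the trapezoid between Q = 59 and Q = 71 of height $12: ½ · (71 + 59) · 12 = $780.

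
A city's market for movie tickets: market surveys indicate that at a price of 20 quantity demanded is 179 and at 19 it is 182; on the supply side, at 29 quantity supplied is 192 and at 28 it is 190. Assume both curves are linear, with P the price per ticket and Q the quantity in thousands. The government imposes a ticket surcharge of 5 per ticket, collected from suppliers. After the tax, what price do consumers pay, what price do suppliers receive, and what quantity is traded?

Consumers pay 23; suppliers receive 18; quantity = 170.

Demand slope: (182 − 179)/(19 − 20) = -3, so Qd = 239 − 3P.
Supply slope: (190 − 192)/(28 − 29) = 2, so Qs = 2P + 134.
Before the tax: set 239 − 3P = 2P + 134 → P* = 21, Q* = 176.
With the tax collected from suppliers, supply shifts: Qs = 2(P − 5) + 134.
New equilibrium: consumers pay 23, suppliers receive 18, Q = 170. (Wedge: Pb − Ps = 5.)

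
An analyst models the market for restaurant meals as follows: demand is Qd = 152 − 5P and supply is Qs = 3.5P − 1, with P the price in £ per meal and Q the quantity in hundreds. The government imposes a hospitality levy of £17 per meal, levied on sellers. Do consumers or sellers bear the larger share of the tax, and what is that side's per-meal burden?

Sellers bear the larger share: £10 per meal.

Without the tax, 152 − 5P = 3.5P − 1 gives 8.5P = 153, so P* = £18 and Q* = 62.
With the tax collected from sellers, supply shifts: Qs = 3.5(P − 17) − 1.
New equilibrium: consumers pay £25, sellers receive £8, Q = 27. (Wedge: Pb − Ps = 17.)
Per-meal burden: consumers £7, sellers £10.
Sellers take the larger share because supply is less price-elastic here (demand slope 5 vs supply slope 3.5).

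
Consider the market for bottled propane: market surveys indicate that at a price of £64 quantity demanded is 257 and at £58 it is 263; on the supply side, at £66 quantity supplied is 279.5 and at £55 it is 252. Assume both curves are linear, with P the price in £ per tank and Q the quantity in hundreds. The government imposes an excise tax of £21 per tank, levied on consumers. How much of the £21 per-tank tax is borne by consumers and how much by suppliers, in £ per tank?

Consumers bear £15 per tank; suppliers bear £6 per tank.

Demand slope: (263 − 257)/(58 − 64) = -1, so Qd = 321 − P.
Supply slope: (252 − 279.5)/(55 − 66) = 2.5, so Qs = 2.5P + 114.5.
Without the tax, 321 − P = 2.5P + 114.5 gives 3.5P = 206.5, so P* = £59 and Q* = 262.
With the tax collected from consumers, demand (in seller-price terms) shifts: Qd = 321 − (P + 21).
New equilibrium: consumers pay £74, suppliers receive £53, Q = 247. (Wedge: Pb − Ps = 21.)
Burden on consumers: £15; on suppliers: £6. (They sum to £21.)
The less price-elastic side of the market bears the larger share of a per-unit tax.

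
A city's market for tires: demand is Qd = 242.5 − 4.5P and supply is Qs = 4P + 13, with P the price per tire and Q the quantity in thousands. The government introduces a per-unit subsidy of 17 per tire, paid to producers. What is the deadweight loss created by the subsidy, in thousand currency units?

Deadweight loss = 306 thousand.

Before the subsidy: set 242.5 − 4.5P = 4P + 13 → P* = 27, Q* = 121.
With a per-unit subsidy paid to producers, each receives P + 17 per unit sold, so supply becomes Qs = 4(P + 17) + 13.
Solving gives Q = 157 with buyers paying 19 and producers receiving 36 (the 17 wedge).
Quantity rises by |ΔQ| = |121 − 157| = 36.
DWL = ½ · t · |ΔQ| = ½ · 17 · 36 = 306.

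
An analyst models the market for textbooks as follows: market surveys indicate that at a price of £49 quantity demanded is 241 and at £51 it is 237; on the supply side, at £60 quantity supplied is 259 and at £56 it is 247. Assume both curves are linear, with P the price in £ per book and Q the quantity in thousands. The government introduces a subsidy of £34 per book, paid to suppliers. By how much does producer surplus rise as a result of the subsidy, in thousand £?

Demand slope: (237 − 241)/(51 − 49) = -2, so Qd = 339 − 2P.
Supply slope: (247 − 259)/(56 − 60) = 3, so Qs = 3P + 79.
Before the subsidy: set 339 − 2P = 3P + 79 → P* = £52, Q* = 235.
With a per-unit subsidy paid to suppliers, each receives P + 34 per unit sold, so supply becomes Qs = 3(P + 34) + 79.
Solving gives Q = 275.8 with consumers paying £31.6 and suppliers receiving £65.6 (the £34 wedge).
ΔPS is the trapezoid between Q = 275.8 and Q = 235 of height £13.6: ½ · (235 + 275.8) · 13.6 = £3473.44.

Producer surplus rises by £3473.44 thousand.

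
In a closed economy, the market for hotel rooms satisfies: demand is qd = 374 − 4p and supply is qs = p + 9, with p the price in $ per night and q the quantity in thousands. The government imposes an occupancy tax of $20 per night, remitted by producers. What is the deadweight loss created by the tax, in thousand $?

Without the tax, 374 − 4p = p + 9 gives 5p = 365, so p* = $73 and q* = 82.
With the tax collected from producers, supply shifts: qs = (p − 20) + 9.
New equilibrium: consumers pay $77, producers receive $57, q = 66. (Wedge: pb − ps = 20.)
Quantity falls by |ΔQ| = |82 − 66| = 16.
DWL = ½ · t · |ΔQ| = ½ · 20 · 16 = $160.

Deadweight loss = $160 thousand.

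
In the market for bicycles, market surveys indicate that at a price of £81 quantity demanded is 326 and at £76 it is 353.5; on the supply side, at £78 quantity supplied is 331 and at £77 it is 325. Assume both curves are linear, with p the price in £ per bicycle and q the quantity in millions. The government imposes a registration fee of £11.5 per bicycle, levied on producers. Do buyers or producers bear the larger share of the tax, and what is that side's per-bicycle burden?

Buyers bear the larger share: £6 per bicycle.

Demand slope: (353.5 − 326)/(76 − 81) = -5.5, so qd = 771.5 − 5.5p.
Supply slope: (325 − 331)/(77 − 78) = 6, so qs = 6p − 137.
Before the tax: set 771.5 − 5.5p = 6p − 137 → p* = £79, q* = 337.
With the tax collected from producers, supply shifts: qs = 6(p − 11.5) − 137.
New equilibrium: buyers pay £85, producers receive £73.5, q = 304. (Wedge: pb − ps = 11.5.)
Per-bicycle burden: buyers £6, producers £5.5.
Buyers take the larger share because demand is less price-elastic here (demand slope 5.5 vs supply slope 6).
The less price-elastic side of the market bears the larger share of a per-unit tax.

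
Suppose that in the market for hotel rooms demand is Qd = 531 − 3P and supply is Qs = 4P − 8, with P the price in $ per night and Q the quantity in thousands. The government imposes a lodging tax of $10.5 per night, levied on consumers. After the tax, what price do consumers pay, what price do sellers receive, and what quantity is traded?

Without the tax, 531 − 3P = 4P − 8 gives 7P = 539, so P* = $77 and Q* = 300.
With the tax collected from consumers, demand (in seller-price terms) shifts: Qd = 531 − 3(P + 10.5).
Solving gives Q = 282 with consumers paying $83 and sellers receiving $72.5 (the $10.5 wedge).
The less price-elastic side of the market bears the larger share of a per-unit tax.

Consumers pay $83; sellers receive $72.5; quantity = 282.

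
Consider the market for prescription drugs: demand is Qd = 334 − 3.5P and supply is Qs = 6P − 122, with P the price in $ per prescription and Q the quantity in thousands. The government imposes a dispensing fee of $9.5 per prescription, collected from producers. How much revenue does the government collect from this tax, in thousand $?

Without the tax, 334 − 3.5P = 6P − 122 gives 9.5P = 456, so P* = $48 and Q* = 166.
With the tax collected from producers, supply shifts: Qs = 6(P − 9.5) − 122.
Solving gives Q = 145 with consumers paying $54 and producers receiving $44.5 (the $9.5 wedge).
Revenue = t · Q = 9.5 · 145 = $1377.5.

Tax revenue = $1377.5 thousand.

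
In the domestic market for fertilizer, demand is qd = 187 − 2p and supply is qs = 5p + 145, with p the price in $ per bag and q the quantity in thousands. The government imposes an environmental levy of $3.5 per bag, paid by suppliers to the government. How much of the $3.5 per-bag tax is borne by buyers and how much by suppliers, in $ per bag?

Before the tax: set 187 − 2p = 5p + 145 → p* = $6, q* = 175.
With the tax collected from suppliers, supply shifts: qs = 5(p − 3.5) + 145.
New equilibrium: buyers pay $8.5, suppliers receive $5, q = 170. (Wedge: pb − ps = 3.5.)
Burden on buyers: $2.5; on suppliers: $1. (They sum to $3.5.)
The less price-elastic side of the market bears the larger share of a per-unit tax.

Buyers bear $2.5 per bag; suppliers bear $1 per bag.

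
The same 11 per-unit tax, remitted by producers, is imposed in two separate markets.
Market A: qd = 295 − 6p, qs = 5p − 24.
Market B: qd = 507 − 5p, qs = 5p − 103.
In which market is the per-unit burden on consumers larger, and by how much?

Market A: pre-tax p* = 29, q* = 121; post-tax q = 91; per-unit burden on consumers = 5.
Market B: pre-tax p* = 61, q* = 202; post-tax q = 174.5; per-unit burden on consumers = 5.5.
Difference: 5 vs 5.5 → market B is larger by 0.5.

Market B, by 0.5.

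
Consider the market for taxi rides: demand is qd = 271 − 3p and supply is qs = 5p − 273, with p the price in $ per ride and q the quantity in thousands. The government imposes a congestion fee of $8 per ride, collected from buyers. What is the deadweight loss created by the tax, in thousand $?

Before the tax: set 271 − 3p = 5p − 273 → p* = $68, q* = 67.
With the tax collected from buyers, demand (in seller-price terms) shifts: qd = 271 − 3(p + 8).
New equilibrium: buyers pay $73, sellers receive $65, q = 52. (Wedge: pb − ps = 8.)
Quantity falls by |ΔQ| = |67 − 52| = 15.
DWL = ½ · t · |ΔQ| = ½ · 8 · 15 = $60.

Deadweight loss = $60 thousand.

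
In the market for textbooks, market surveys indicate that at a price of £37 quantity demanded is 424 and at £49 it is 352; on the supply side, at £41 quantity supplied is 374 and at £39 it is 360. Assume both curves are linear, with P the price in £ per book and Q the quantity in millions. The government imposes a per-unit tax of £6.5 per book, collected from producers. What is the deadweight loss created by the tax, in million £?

Deadweight loss = £68.25 million.

Demand slope: (352 − 424)/(49 − 37) = -6, so Qd = 646 − 6P.
Supply slope: (360 − 374)/(39 − 41) = 7, so Qs = 7P + 87.
Without the tax, 646 − 6P = 7P + 87 gives 13P = 559, so P* = £43 and Q* = 388.
With the tax collected from producers, supply shifts: Qs = 7(P − 6.5) + 87.
Solving gives Q = 367 with buyers paying £46.5 and producers receiving £40 (the £6.5 wedge).
Quantity falls by |ΔQ| = |388 − 367| = 21.
DWL = ½ · t · |ΔQ| = ½ · 6.5 · 21 = £68.25.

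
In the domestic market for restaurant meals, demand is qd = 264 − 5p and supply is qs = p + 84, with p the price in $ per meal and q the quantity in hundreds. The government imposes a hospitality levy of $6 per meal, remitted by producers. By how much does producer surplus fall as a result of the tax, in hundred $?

Producer surplus falls by $557.5 hundred.

Before the tax: set 264 − 5p = p + 84 → p* = $30, q* = 114.
With the tax collected from producers, supply shifts: qs = (p − 6) + 84.
New equilibrium: consumers pay $31, producers receive $25, q = 109. (Wedge: pb − ps = 6.)
ΔPS is the trapezoid between Q = 109 and Q = 114 of height $5: ½ · (114 + 109) · 5 = $557.5.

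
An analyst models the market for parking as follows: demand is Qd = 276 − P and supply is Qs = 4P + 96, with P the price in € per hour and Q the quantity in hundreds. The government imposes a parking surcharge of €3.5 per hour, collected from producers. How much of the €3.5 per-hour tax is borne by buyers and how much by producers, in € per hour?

Before the tax: set 276 − P = 4P + 96 → P* = €36, Q* = 240.
With the tax collected from producers, supply shifts: Qs = 4(P − 3.5) + 96.
Solving gives Q = 237.2 with buyers paying €38.8 and producers receiving €35.3 (the €3.5 wedge).
Burden on buyers: €2.8; on producers: €0.7. (They sum to €3.5.)
The less price-elastic side of the market bears the larger share of a per-unit tax.

Buyers bear €2.8 per hour; producers bear €0.7 per hour.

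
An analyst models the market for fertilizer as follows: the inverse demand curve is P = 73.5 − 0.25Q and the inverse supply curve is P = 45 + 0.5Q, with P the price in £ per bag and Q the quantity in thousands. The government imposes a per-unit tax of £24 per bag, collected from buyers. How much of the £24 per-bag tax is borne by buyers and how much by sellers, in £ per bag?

Rewrite in direct form: Qd = 294 − 4P and Qs = 2P − 90.
Without the tax, 294 − 4P = 2P − 90 gives 6P = 384, so P* = £64 and Q* = 38.
With the tax collected from buyers, demand (in seller-price terms) shifts: Qd = 294 − 4(P + 24).
Solving gives Q = 6 with buyers paying £72 and sellers receiving £48 (the £24 wedge).
Burden on buyers: £8; on sellers: £16. (They sum to £24.)

Buyers bear £8 per bag; sellers bear £16 per bag.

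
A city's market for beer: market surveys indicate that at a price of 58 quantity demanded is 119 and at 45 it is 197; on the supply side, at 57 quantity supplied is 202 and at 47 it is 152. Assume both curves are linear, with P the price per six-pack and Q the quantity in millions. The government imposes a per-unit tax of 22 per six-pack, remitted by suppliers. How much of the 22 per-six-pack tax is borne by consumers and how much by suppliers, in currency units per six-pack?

Demand slope: (197 − 119)/(45 − 58) = -6, so Qd = 467 − 6P.
Supply slope: (152 − 202)/(47 − 57) = 5, so Qs = 5P − 83.
Without the tax, 467 − 6P = 5P − 83 gives 11P = 550, so P* = 50 and Q* = 167.
With the tax collected from suppliers, supply shifts: Qs = 5(P − 22) − 83.
Solving gives Q = 107 with consumers paying 60 and suppliers receiving 38 (the 22 wedge).
Burden on consumers: 10; on suppliers: 12. (They sum to 22.)
The less price-elastic side of the market bears the larger share of a per-unit tax.

Consumers bear 10 per six-pack; suppliers bear 12 per six-pack.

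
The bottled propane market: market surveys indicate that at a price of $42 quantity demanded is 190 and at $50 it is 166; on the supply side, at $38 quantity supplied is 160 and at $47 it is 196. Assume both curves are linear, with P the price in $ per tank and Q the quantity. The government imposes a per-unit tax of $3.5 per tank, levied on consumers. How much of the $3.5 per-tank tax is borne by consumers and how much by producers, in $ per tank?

Demand slope: (166 − 190)/(50 − 42) = -3, so Qd = 316 − 3P.
Supply slope: (196 − 160)/(47 − 38) = 4, so Qs = 4P + 8.
Without the tax, 316 − 3P = 4P + 8 gives 7P = 308, so P* = $44 and Q* = 184.
With the tax collected from consumers, demand (in seller-price terms) shifts: Qd = 316 − 3(P + 3.5).
Solving gives Q = 178 with consumers paying $46 and producers receiving $42.5 (the $3.5 wedge).
Burden on consumers: $2; on producers: $1.5. (They sum to $3.5.)

Consumers bear $2 per tank; producers bear $1.5 per tank.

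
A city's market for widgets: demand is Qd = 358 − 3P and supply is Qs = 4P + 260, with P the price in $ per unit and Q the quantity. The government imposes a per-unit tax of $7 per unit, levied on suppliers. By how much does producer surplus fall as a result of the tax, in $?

Producer surplus falls by $930.

Before the tax: set 358 − 3P = 4P + 260 → P* = $14, Q* = 316.
With the tax collected from suppliers, supply shifts: Qs = 4(P − 7) + 260.
Solving gives Q = 304 with consumers paying $18 and suppliers receiving $11 (the $7 wedge).
ΔPS is the trapezoid between Q = 304 and Q = 316 of height $3: ½ · (316 + 304) · 3 = $930.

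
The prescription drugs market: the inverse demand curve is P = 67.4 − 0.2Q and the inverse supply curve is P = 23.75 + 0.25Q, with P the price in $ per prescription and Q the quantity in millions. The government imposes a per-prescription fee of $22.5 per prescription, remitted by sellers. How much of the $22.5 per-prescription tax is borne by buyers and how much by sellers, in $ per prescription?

Inverting to Q(P) form: Qd = 337 − 5P; Qs = 4P − 95.
Without the tax, 337 − 5P = 4P − 95 gives 9P = 432, so P* = $48 and Q* = 97.
With the tax collected from sellers, supply shifts: Qs = 4(P − 22.5) − 95.
Solving gives Q = 47 with buyers paying $58 and sellers receiving $35.5 (the $22.5 wedge).
Burden on buyers: $10; on sellers: $12.5. (They sum to $22.5.)
The less price-elastic side of the market bears the larger share of a per-unit tax.

Buyers bear $10 per prescription; sellers bear $12.5 per prescription.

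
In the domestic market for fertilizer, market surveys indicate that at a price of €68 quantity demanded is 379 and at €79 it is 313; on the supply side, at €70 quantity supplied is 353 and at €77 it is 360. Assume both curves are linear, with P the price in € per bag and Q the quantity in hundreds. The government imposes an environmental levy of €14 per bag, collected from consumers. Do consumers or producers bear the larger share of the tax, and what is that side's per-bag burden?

Demand slope: (313 − 379)/(79 − 68) = -6, so Qd = 787 − 6P.
Supply slope: (360 − 353)/(77 − 70) = 1, so Qs = P + 283.
Before the tax: set 787 − 6P = P + 283 → P* = €72, Q* = 355.
With the tax collected from consumers, demand (in seller-price terms) shifts: Qd = 787 − 6(P + 14).
New equilibrium: consumers pay €74, producers receive €60, Q = 343. (Wedge: Pb − Ps = 14.)
Per-bag burden: consumers €2, producers €12.
Producers take the larger share because supply is less price-elastic here (demand slope 6 vs supply slope 1).
The less price-elastic side of the market bears the larger share of a per-unit tax.

Producers bear the larger share: €12 per bag.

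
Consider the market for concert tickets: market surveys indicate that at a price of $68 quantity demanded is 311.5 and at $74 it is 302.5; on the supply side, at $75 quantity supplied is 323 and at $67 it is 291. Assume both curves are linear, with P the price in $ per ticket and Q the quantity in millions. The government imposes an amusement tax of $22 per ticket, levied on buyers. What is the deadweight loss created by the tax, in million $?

Deadweight loss = $264 million.

Demand slope: (302.5 − 311.5)/(74 − 68) = -1.5, so Qd = 413.5 − 1.5P.
Supply slope: (291 − 323)/(67 − 75) = 4, so Qs = 4P + 23.
Before the tax: set 413.5 − 1.5P = 4P + 23 → P* = $71, Q* = 307.
With the tax collected from buyers, demand (in seller-price terms) shifts: Qd = 413.5 − 1.5(P + 22).
Solving gives Q = 283 with buyers paying $87 and sellers receiving $65 (the $22 wedge).
Quantity falls by |ΔQ| = |307 − 283| = 24.
DWL = ½ · t · |ΔQ| = ½ · 22 · 24 = $264.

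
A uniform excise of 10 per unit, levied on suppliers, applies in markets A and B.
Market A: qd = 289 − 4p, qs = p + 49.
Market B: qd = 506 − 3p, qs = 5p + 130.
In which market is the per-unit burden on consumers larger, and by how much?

Market A: pre-tax p* = 48, q* = 97; post-tax q = 89; per-unit burden on consumers = 2.
Market B: pre-tax p* = 47, q* = 365; post-tax q = 346.25; per-unit burden on consumers = 6.25.
Difference: 2 vs 6.25 → market B is larger by 4.25.

Market B, by 4.25.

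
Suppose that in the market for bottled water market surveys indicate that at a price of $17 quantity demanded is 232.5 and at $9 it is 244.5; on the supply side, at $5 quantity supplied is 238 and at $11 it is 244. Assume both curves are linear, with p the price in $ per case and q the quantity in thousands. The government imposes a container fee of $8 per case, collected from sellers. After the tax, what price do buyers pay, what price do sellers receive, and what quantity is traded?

Buyers pay $13.2; sellers receive $5.2; quantity = 238.2.

Demand slope: (244.5 − 232.5)/(9 − 17) = -1.5, so qd = 258 − 1.5p.
Supply slope: (244 − 238)/(11 − 5) = 1, so qs = p + 233.
Without the tax, 258 − 1.5p = p + 233 gives 2.5p = 25, so p* = $10 and q* = 243.
With the tax collected from sellers, supply shifts: qs = (p − 8) + 233.
Solving gives q = 238.2 with buyers paying $13.2 and sellers receiving $5.2 (the $8 wedge).
The less price-elastic side of the market bears the larger share of a per-unit tax.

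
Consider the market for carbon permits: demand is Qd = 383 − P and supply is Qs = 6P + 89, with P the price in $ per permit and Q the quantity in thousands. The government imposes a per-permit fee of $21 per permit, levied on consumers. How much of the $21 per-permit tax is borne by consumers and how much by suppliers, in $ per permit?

Consumers bear $18 per permit; suppliers bear $3 per permit.

Before the tax: set 383 − P = 6P + 89 → P* = $42, Q* = 341.
With the tax collected from consumers, demand (in seller-price terms) shifts: Qd = 383 − (P + 21).
Solving gives Q = 323 with consumers paying $60 and suppliers receiving $39 (the $21 wedge).
Burden on consumers: $18; on suppliers: $3. (They sum to $21.)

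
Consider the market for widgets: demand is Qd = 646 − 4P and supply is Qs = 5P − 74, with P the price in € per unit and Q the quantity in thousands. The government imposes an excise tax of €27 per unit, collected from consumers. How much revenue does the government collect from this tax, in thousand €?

Without the tax, 646 − 4P = 5P − 74 gives 9P = 720, so P* = €80 and Q* = 326.
With the tax collected from consumers, demand (in seller-price terms) shifts: Qd = 646 − 4(P + 27).
New equilibrium: consumers pay €95, sellers receive €68, Q = 266. (Wedge: Pb − Ps = 27.)
Revenue = t · Q = 27 · 266 = €7182.

Tax revenue = €7182 thousand.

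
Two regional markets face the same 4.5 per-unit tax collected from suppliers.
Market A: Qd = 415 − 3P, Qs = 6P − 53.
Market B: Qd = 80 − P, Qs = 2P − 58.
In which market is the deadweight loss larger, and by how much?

Market A, by 13.5.

Market A: pre-tax P* = 52, Q* = 259; post-tax Q = 250; deadweight loss = 20.25.
Market B: pre-tax P* = 46, Q* = 34; post-tax Q = 31; deadweight loss = 6.75.
Difference: 20.25 vs 6.75 → market A is larger by 13.5.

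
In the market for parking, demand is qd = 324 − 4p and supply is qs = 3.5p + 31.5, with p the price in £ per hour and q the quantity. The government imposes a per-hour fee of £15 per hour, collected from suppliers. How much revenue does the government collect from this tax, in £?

Without the tax, 324 − 4p = 3.5p + 31.5 gives 7.5p = 292.5, so p* = £39 and q* = 168.
With the tax collected from suppliers, supply shifts: qs = 3.5(p − 15) + 31.5.
New equilibrium: consumers pay £46, suppliers receive £31, q = 140. (Wedge: pb − ps = 15.)
Revenue = t · Q = 15 · 140 = £2100.

Tax revenue = £2100.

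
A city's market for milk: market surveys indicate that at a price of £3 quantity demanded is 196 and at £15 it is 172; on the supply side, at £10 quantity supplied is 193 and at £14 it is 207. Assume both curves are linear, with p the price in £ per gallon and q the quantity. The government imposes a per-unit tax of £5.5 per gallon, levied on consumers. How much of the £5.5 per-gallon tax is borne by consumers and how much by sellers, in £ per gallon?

Demand slope: (172 − 196)/(15 − 3) = -2, so qd = 202 − 2p.
Supply slope: (207 − 193)/(14 − 10) = 3.5, so qs = 3.5p + 158.
Without the tax, 202 − 2p = 3.5p + 158 gives 5.5p = 44, so p* = £8 and q* = 186.
With the tax collected from consumers, demand (in seller-price terms) shifts: qd = 202 − 2(p + 5.5).
New equilibrium: consumers pay £11.5, sellers receive £6, q = 179. (Wedge: pb − ps = 5.5.)
Burden on consumers: £3.5; on sellers: £2. (They sum to £5.5.)

Consumers bear £3.5 per gallon; sellers bear £2 per gallon.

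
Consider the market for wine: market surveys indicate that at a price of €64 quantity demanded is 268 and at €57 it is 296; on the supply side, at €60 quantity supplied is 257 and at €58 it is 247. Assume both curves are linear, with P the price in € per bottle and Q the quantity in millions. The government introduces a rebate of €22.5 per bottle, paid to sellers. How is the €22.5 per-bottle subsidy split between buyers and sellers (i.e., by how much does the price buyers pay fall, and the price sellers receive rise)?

Buyers gain €12.5 per bottle; sellers gain €10 per bottle.

Demand slope: (296 − 268)/(57 − 64) = -4, so Qd = 524 − 4P.
Supply slope: (247 − 257)/(58 − 60) = 5, so Qs = 5P − 43.
Without the subsidy, 524 − 4P = 5P − 43 gives 9P = 567, so P* = €63 and Q* = 272.
With a per-unit subsidy paid to sellers, each receives P + 22.5 per unit sold, so supply becomes Qs = 5(P + 22.5) − 43.
Solving gives Q = 322 with buyers paying €50.5 and sellers receiving €73 (the €22.5 wedge).
Gain to buyers: €12.5; to sellers: €10. (They sum to €22.5.)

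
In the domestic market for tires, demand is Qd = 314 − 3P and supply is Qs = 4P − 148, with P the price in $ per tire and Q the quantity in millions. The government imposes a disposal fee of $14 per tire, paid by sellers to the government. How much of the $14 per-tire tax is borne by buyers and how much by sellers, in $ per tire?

Before the tax: set 314 − 3P = 4P − 148 → P* = $66, Q* = 116.
With the tax collected from sellers, supply shifts: Qs = 4(P − 14) − 148.
New equilibrium: buyers pay $74, sellers receive $60, Q = 92. (Wedge: Pb − Ps = 14.)
Burden on buyers: $8; on sellers: $6. (They sum to $14.)

Buyers bear $8 per tire; sellers bear $6 per tire.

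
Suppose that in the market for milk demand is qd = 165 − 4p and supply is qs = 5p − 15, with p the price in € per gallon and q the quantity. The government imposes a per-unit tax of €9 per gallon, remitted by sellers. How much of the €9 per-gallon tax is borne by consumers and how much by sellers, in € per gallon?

Consumers bear €5 per gallon; sellers bear €4 per gallon.

Before the tax: set 165 − 4p = 5p − 15 → p* = €20, q* = 85.
With the tax collected from sellers, supply shifts: qs = 5(p − 9) − 15.
Solving gives q = 65 with consumers paying €25 and sellers receiving €16 (the €9 wedge).
Burden on consumers: €5; on sellers: €4. (They sum to €9.)
The less price-elastic side of the market bears the larger share of a per-unit tax.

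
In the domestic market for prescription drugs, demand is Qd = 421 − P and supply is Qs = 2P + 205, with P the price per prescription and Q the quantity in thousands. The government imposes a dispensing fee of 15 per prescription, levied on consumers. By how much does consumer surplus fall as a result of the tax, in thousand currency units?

Consumer surplus falls by 3440 thousand.

Before the tax: set 421 − P = 2P + 205 → P* = 72, Q* = 349.
With the tax collected from consumers, demand (in seller-price terms) shifts: Qd = 421 − (P + 15).
New equilibrium: consumers pay 82, suppliers receive 67, Q = 339. (Wedge: Pb − Ps = 15.)
ΔCS is the trapezoid between Q = 339 and Q = 349 of height 10: ½ · (349 + 339) · 10 = 3440.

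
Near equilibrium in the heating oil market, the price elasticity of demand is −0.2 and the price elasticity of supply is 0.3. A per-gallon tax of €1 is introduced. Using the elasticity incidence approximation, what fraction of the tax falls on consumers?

Consumers' share ≈ 0.6.

Incidence ratio: consumers' share ≈ εs / (εs + |εd|) = 0.3 / (0.3 + 0.2) = 0.6.
Supply is the more elastic side, so consumers bear the larger share.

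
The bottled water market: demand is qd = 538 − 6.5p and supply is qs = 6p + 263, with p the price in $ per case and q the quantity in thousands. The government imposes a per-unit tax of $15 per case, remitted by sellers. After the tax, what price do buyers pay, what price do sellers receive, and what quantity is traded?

Buyers pay $29.2; sellers receive $14.2; quantity = 348.2.

Before the tax: set 538 − 6.5p = 6p + 263 → p* = $22, q* = 395.
With the tax collected from sellers, supply shifts: qs = 6(p − 15) + 263.
New equilibrium: buyers pay $29.2, sellers receive $14.2, q = 348.2. (Wedge: pb − ps = 15.)
The less price-elastic side of the market bears the larger share of a per-unit tax.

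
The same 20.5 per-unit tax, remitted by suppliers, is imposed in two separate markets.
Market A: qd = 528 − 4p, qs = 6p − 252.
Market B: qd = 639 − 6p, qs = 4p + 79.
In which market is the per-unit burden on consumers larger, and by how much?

Market A: pre-tax p* = 78, q* = 216; post-tax q = 166.8; per-unit burden on consumers = 12.3.
Market B: pre-tax p* = 56, q* = 303; post-tax q = 253.8; per-unit burden on consumers = 8.2.
Difference: 12.3 vs 8.2 → market A is larger by 4.1.

Market A, by 4.1.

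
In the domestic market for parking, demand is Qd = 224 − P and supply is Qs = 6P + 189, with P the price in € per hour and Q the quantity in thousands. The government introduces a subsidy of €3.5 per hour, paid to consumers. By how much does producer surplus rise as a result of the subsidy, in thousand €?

Without the subsidy, 224 − P = 6P + 189 gives 7P = 35, so P* = €5 and Q* = 219.
With a per-unit subsidy paid to consumers, each effectively pays P − 3.5, so demand becomes Qd = 224 − (P − 3.5).
Solving gives Q = 222 with consumers paying €2 and producers receiving €5.5 (the €3.5 wedge).
ΔPS is the trapezoid between Q = 222 and Q = 219 of height €0.5: ½ · (219 + 222) · 0.5 = €110.25.

Producer surplus rises by €110.25 thousand.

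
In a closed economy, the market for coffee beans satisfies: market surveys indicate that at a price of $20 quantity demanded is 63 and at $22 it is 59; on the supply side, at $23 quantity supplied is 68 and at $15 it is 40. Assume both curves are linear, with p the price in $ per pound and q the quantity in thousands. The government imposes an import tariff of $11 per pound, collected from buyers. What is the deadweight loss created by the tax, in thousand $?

Deadweight loss = $77 thousand.

Demand slope: (59 − 63)/(22 − 20) = -2, so qd = 103 − 2p.
Supply slope: (40 − 68)/(15 − 23) = 3.5, so qs = 3.5p − 12.5.
Without the tax, 103 − 2p = 3.5p − 12.5 gives 5.5p = 115.5, so p* = $21 and q* = 61.
With the tax collected from buyers, demand (in seller-price terms) shifts: qd = 103 − 2(p + 11).
New equilibrium: buyers pay $28, sellers receive $17, q = 47. (Wedge: pb − ps = 11.)
Quantity falls by |ΔQ| = |61 − 47| = 14.
DWL = ½ · t · |ΔQ| = ½ · 11 · 14 = $77.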